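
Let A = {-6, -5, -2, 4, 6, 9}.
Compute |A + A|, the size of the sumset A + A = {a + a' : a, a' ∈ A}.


A + A = {a + a' : a, a' ∈ A}; |A| = 6.
General bounds: 2|A| - 1 ≤ |A + A| ≤ |A|(|A|+1)/2, i.e. 11 ≤ |A + A| ≤ 21.
Lower bound 2|A|-1 is attained iff A is an arithmetic progression.
Enumerate sums a + a' for a ≤ a' (symmetric, so this suffices):
a = -6: -6+-6=-12, -6+-5=-11, -6+-2=-8, -6+4=-2, -6+6=0, -6+9=3
a = -5: -5+-5=-10, -5+-2=-7, -5+4=-1, -5+6=1, -5+9=4
a = -2: -2+-2=-4, -2+4=2, -2+6=4, -2+9=7
a = 4: 4+4=8, 4+6=10, 4+9=13
a = 6: 6+6=12, 6+9=15
a = 9: 9+9=18
Distinct sums: {-12, -11, -10, -8, -7, -4, -2, -1, 0, 1, 2, 3, 4, 7, 8, 10, 12, 13, 15, 18}
|A + A| = 20

|A + A| = 20


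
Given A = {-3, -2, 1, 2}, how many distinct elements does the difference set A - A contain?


A - A = {a - a' : a, a' ∈ A}; |A| = 4.
Bounds: 2|A|-1 ≤ |A - A| ≤ |A|² - |A| + 1, i.e. 7 ≤ |A - A| ≤ 13.
Note: 0 ∈ A - A always (from a - a). The set is symmetric: if d ∈ A - A then -d ∈ A - A.
Enumerate nonzero differences d = a - a' with a > a' (then include -d):
Positive differences: {1, 3, 4, 5}
Full difference set: {0} ∪ (positive diffs) ∪ (negative diffs).
|A - A| = 1 + 2·4 = 9 (matches direct enumeration: 9).

|A - A| = 9


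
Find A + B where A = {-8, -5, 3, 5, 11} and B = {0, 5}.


A + B = {a + b : a ∈ A, b ∈ B}.
Enumerate all |A|·|B| = 5·2 = 10 pairs (a, b) and collect distinct sums.
a = -8: -8+0=-8, -8+5=-3
a = -5: -5+0=-5, -5+5=0
a = 3: 3+0=3, 3+5=8
a = 5: 5+0=5, 5+5=10
a = 11: 11+0=11, 11+5=16
Collecting distinct sums: A + B = {-8, -5, -3, 0, 3, 5, 8, 10, 11, 16}
|A + B| = 10

A + B = {-8, -5, -3, 0, 3, 5, 8, 10, 11, 16}


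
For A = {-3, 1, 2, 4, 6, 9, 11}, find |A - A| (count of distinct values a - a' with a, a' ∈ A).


A - A = {a - a' : a, a' ∈ A}; |A| = 7.
Bounds: 2|A|-1 ≤ |A - A| ≤ |A|² - |A| + 1, i.e. 13 ≤ |A - A| ≤ 43.
Note: 0 ∈ A - A always (from a - a). The set is symmetric: if d ∈ A - A then -d ∈ A - A.
Enumerate nonzero differences d = a - a' with a > a' (then include -d):
Positive differences: {1, 2, 3, 4, 5, 7, 8, 9, 10, 12, 14}
Full difference set: {0} ∪ (positive diffs) ∪ (negative diffs).
|A - A| = 1 + 2·11 = 23 (matches direct enumeration: 23).

|A - A| = 23


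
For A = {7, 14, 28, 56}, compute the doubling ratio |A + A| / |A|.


|A| = 4.
Compute A + A by enumerating all 16 pairs.
A + A = {14, 21, 28, 35, 42, 56, 63, 70, 84, 112}, so |A + A| = 10.
K = |A + A| / |A| = 10/4 = 5/2 ≈ 2.5000.
Reference: AP of size 4 gives K = 7/4 ≈ 1.7500; a fully generic set of size 4 gives K ≈ 2.5000.

|A| = 4, |A + A| = 10, K = 10/4 = 5/2.


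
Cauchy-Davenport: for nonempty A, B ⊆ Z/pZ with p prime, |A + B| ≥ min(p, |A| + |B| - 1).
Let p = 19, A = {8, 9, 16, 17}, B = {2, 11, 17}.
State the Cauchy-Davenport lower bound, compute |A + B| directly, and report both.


Cauchy-Davenport: |A + B| ≥ min(p, |A| + |B| - 1) for A, B nonempty in Z/pZ.
|A| = 4, |B| = 3, p = 19.
CD lower bound = min(19, 4 + 3 - 1) = min(19, 6) = 6.
Compute A + B mod 19 directly:
a = 8: 8+2=10, 8+11=0, 8+17=6
a = 9: 9+2=11, 9+11=1, 9+17=7
a = 16: 16+2=18, 16+11=8, 16+17=14
a = 17: 17+2=0, 17+11=9, 17+17=15
A + B = {0, 1, 6, 7, 8, 9, 10, 11, 14, 15, 18}, so |A + B| = 11.
Verify: 11 ≥ 6? Yes ✓.

CD lower bound = 6, actual |A + B| = 11.


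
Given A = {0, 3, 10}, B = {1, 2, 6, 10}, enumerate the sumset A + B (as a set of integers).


A + B = {a + b : a ∈ A, b ∈ B}.
Enumerate all |A|·|B| = 3·4 = 12 pairs (a, b) and collect distinct sums.
a = 0: 0+1=1, 0+2=2, 0+6=6, 0+10=10
a = 3: 3+1=4, 3+2=5, 3+6=9, 3+10=13
a = 10: 10+1=11, 10+2=12, 10+6=16, 10+10=20
Collecting distinct sums: A + B = {1, 2, 4, 5, 6, 9, 10, 11, 12, 13, 16, 20}
|A + B| = 12

A + B = {1, 2, 4, 5, 6, 9, 10, 11, 12, 13, 16, 20}


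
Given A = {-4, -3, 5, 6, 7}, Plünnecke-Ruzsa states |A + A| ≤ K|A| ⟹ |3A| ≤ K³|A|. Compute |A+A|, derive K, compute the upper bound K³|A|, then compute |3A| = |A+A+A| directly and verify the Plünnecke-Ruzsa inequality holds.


|A| = 5.
Step 1: Compute A + A by enumerating all 25 pairs.
A + A = {-8, -7, -6, 1, 2, 3, 4, 10, 11, 12, 13, 14}, so |A + A| = 12.
Step 2: Doubling constant K = |A + A|/|A| = 12/5 = 12/5 ≈ 2.4000.
Step 3: Plünnecke-Ruzsa gives |3A| ≤ K³·|A| = (2.4000)³ · 5 ≈ 69.1200.
Step 4: Compute 3A = A + A + A directly by enumerating all triples (a,b,c) ∈ A³; |3A| = 22.
Step 5: Check 22 ≤ 69.1200? Yes ✓.

K = 12/5, Plünnecke-Ruzsa bound K³|A| ≈ 69.1200, |3A| = 22, inequality holds.


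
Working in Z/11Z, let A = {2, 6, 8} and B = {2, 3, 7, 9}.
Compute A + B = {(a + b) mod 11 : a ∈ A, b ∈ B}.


Work in Z/11Z: reduce every sum a + b modulo 11.
Enumerate all 12 pairs:
a = 2: 2+2=4, 2+3=5, 2+7=9, 2+9=0
a = 6: 6+2=8, 6+3=9, 6+7=2, 6+9=4
a = 8: 8+2=10, 8+3=0, 8+7=4, 8+9=6
Distinct residues collected: {0, 2, 4, 5, 6, 8, 9, 10}
|A + B| = 8 (out of 11 total residues).

A + B = {0, 2, 4, 5, 6, 8, 9, 10}


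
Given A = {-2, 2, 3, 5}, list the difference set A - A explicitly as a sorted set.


A - A = {a - a' : a, a' ∈ A}.
Compute a - a' for each ordered pair (a, a'):
a = -2: -2--2=0, -2-2=-4, -2-3=-5, -2-5=-7
a = 2: 2--2=4, 2-2=0, 2-3=-1, 2-5=-3
a = 3: 3--2=5, 3-2=1, 3-3=0, 3-5=-2
a = 5: 5--2=7, 5-2=3, 5-3=2, 5-5=0
Collecting distinct values (and noting 0 appears from a-a):
A - A = {-7, -5, -4, -3, -2, -1, 0, 1, 2, 3, 4, 5, 7}
|A - A| = 13

A - A = {-7, -5, -4, -3, -2, -1, 0, 1, 2, 3, 4, 5, 7}


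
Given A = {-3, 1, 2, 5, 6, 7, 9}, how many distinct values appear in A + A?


A + A = {a + a' : a, a' ∈ A}; |A| = 7.
General bounds: 2|A| - 1 ≤ |A + A| ≤ |A|(|A|+1)/2, i.e. 13 ≤ |A + A| ≤ 28.
Lower bound 2|A|-1 is attained iff A is an arithmetic progression.
Enumerate sums a + a' for a ≤ a' (symmetric, so this suffices):
a = -3: -3+-3=-6, -3+1=-2, -3+2=-1, -3+5=2, -3+6=3, -3+7=4, -3+9=6
a = 1: 1+1=2, 1+2=3, 1+5=6, 1+6=7, 1+7=8, 1+9=10
a = 2: 2+2=4, 2+5=7, 2+6=8, 2+7=9, 2+9=11
a = 5: 5+5=10, 5+6=11, 5+7=12, 5+9=14
a = 6: 6+6=12, 6+7=13, 6+9=15
a = 7: 7+7=14, 7+9=16
a = 9: 9+9=18
Distinct sums: {-6, -2, -1, 2, 3, 4, 6, 7, 8, 9, 10, 11, 12, 13, 14, 15, 16, 18}
|A + A| = 18

|A + A| = 18


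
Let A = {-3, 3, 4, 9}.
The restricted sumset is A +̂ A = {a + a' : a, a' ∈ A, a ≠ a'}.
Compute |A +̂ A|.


Restricted sumset: A +̂ A = {a + a' : a ∈ A, a' ∈ A, a ≠ a'}.
Equivalently, take A + A and drop any sum 2a that is achievable ONLY as a + a for a ∈ A (i.e. sums representable only with equal summands).
Enumerate pairs (a, a') with a < a' (symmetric, so each unordered pair gives one sum; this covers all a ≠ a'):
  -3 + 3 = 0
  -3 + 4 = 1
  -3 + 9 = 6
  3 + 4 = 7
  3 + 9 = 12
  4 + 9 = 13
Collected distinct sums: {0, 1, 6, 7, 12, 13}
|A +̂ A| = 6
(Reference bound: |A +̂ A| ≥ 2|A| - 3 for |A| ≥ 2, with |A| = 4 giving ≥ 5.)

|A +̂ A| = 6


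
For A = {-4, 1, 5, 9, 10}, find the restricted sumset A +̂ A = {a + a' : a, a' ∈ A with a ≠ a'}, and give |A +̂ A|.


Restricted sumset: A +̂ A = {a + a' : a ∈ A, a' ∈ A, a ≠ a'}.
Equivalently, take A + A and drop any sum 2a that is achievable ONLY as a + a for a ∈ A (i.e. sums representable only with equal summands).
Enumerate pairs (a, a') with a < a' (symmetric, so each unordered pair gives one sum; this covers all a ≠ a'):
  -4 + 1 = -3
  -4 + 5 = 1
  -4 + 9 = 5
  -4 + 10 = 6
  1 + 5 = 6
  1 + 9 = 10
  1 + 10 = 11
  5 + 9 = 14
  5 + 10 = 15
  9 + 10 = 19
Collected distinct sums: {-3, 1, 5, 6, 10, 11, 14, 15, 19}
|A +̂ A| = 9
(Reference bound: |A +̂ A| ≥ 2|A| - 3 for |A| ≥ 2, with |A| = 5 giving ≥ 7.)

|A +̂ A| = 9


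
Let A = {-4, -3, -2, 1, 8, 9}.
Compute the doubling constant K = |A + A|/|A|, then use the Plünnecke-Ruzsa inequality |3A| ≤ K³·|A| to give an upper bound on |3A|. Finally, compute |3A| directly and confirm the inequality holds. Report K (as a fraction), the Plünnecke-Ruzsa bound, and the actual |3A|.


|A| = 6.
Step 1: Compute A + A by enumerating all 36 pairs.
A + A = {-8, -7, -6, -5, -4, -3, -2, -1, 2, 4, 5, 6, 7, 9, 10, 16, 17, 18}, so |A + A| = 18.
Step 2: Doubling constant K = |A + A|/|A| = 18/6 = 18/6 ≈ 3.0000.
Step 3: Plünnecke-Ruzsa gives |3A| ≤ K³·|A| = (3.0000)³ · 6 ≈ 162.0000.
Step 4: Compute 3A = A + A + A directly by enumerating all triples (a,b,c) ∈ A³; |3A| = 35.
Step 5: Check 35 ≤ 162.0000? Yes ✓.

K = 18/6, Plünnecke-Ruzsa bound K³|A| ≈ 162.0000, |3A| = 35, inequality holds.


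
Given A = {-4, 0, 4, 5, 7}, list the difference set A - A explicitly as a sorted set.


A - A = {a - a' : a, a' ∈ A}.
Compute a - a' for each ordered pair (a, a'):
a = -4: -4--4=0, -4-0=-4, -4-4=-8, -4-5=-9, -4-7=-11
a = 0: 0--4=4, 0-0=0, 0-4=-4, 0-5=-5, 0-7=-7
a = 4: 4--4=8, 4-0=4, 4-4=0, 4-5=-1, 4-7=-3
a = 5: 5--4=9, 5-0=5, 5-4=1, 5-5=0, 5-7=-2
a = 7: 7--4=11, 7-0=7, 7-4=3, 7-5=2, 7-7=0
Collecting distinct values (and noting 0 appears from a-a):
A - A = {-11, -9, -8, -7, -5, -4, -3, -2, -1, 0, 1, 2, 3, 4, 5, 7, 8, 9, 11}
|A - A| = 19

A - A = {-11, -9, -8, -7, -5, -4, -3, -2, -1, 0, 1, 2, 3, 4, 5, 7, 8, 9, 11}


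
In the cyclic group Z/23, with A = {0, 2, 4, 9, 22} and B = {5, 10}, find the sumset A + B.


Work in Z/23Z: reduce every sum a + b modulo 23.
Enumerate all 10 pairs:
a = 0: 0+5=5, 0+10=10
a = 2: 2+5=7, 2+10=12
a = 4: 4+5=9, 4+10=14
a = 9: 9+5=14, 9+10=19
a = 22: 22+5=4, 22+10=9
Distinct residues collected: {4, 5, 7, 9, 10, 12, 14, 19}
|A + B| = 8 (out of 23 total residues).

A + B = {4, 5, 7, 9, 10, 12, 14, 19}


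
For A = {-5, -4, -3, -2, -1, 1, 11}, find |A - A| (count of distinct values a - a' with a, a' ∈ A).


A - A = {a - a' : a, a' ∈ A}; |A| = 7.
Bounds: 2|A|-1 ≤ |A - A| ≤ |A|² - |A| + 1, i.e. 13 ≤ |A - A| ≤ 43.
Note: 0 ∈ A - A always (from a - a). The set is symmetric: if d ∈ A - A then -d ∈ A - A.
Enumerate nonzero differences d = a - a' with a > a' (then include -d):
Positive differences: {1, 2, 3, 4, 5, 6, 10, 12, 13, 14, 15, 16}
Full difference set: {0} ∪ (positive diffs) ∪ (negative diffs).
|A - A| = 1 + 2·12 = 25 (matches direct enumeration: 25).

|A - A| = 25


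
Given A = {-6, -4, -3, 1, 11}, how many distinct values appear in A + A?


A + A = {a + a' : a, a' ∈ A}; |A| = 5.
General bounds: 2|A| - 1 ≤ |A + A| ≤ |A|(|A|+1)/2, i.e. 9 ≤ |A + A| ≤ 15.
Lower bound 2|A|-1 is attained iff A is an arithmetic progression.
Enumerate sums a + a' for a ≤ a' (symmetric, so this suffices):
a = -6: -6+-6=-12, -6+-4=-10, -6+-3=-9, -6+1=-5, -6+11=5
a = -4: -4+-4=-8, -4+-3=-7, -4+1=-3, -4+11=7
a = -3: -3+-3=-6, -3+1=-2, -3+11=8
a = 1: 1+1=2, 1+11=12
a = 11: 11+11=22
Distinct sums: {-12, -10, -9, -8, -7, -6, -5, -3, -2, 2, 5, 7, 8, 12, 22}
|A + A| = 15

|A + A| = 15


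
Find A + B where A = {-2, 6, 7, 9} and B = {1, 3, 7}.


A + B = {a + b : a ∈ A, b ∈ B}.
Enumerate all |A|·|B| = 4·3 = 12 pairs (a, b) and collect distinct sums.
a = -2: -2+1=-1, -2+3=1, -2+7=5
a = 6: 6+1=7, 6+3=9, 6+7=13
a = 7: 7+1=8, 7+3=10, 7+7=14
a = 9: 9+1=10, 9+3=12, 9+7=16
Collecting distinct sums: A + B = {-1, 1, 5, 7, 8, 9, 10, 12, 13, 14, 16}
|A + B| = 11

A + B = {-1, 1, 5, 7, 8, 9, 10, 12, 13, 14, 16}


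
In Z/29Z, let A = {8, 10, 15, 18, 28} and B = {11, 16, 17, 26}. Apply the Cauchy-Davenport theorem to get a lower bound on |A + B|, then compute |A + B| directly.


Cauchy-Davenport: |A + B| ≥ min(p, |A| + |B| - 1) for A, B nonempty in Z/pZ.
|A| = 5, |B| = 4, p = 29.
CD lower bound = min(29, 5 + 4 - 1) = min(29, 8) = 8.
Compute A + B mod 29 directly:
a = 8: 8+11=19, 8+16=24, 8+17=25, 8+26=5
a = 10: 10+11=21, 10+16=26, 10+17=27, 10+26=7
a = 15: 15+11=26, 15+16=2, 15+17=3, 15+26=12
a = 18: 18+11=0, 18+16=5, 18+17=6, 18+26=15
a = 28: 28+11=10, 28+16=15, 28+17=16, 28+26=25
A + B = {0, 2, 3, 5, 6, 7, 10, 12, 15, 16, 19, 21, 24, 25, 26, 27}, so |A + B| = 16.
Verify: 16 ≥ 8? Yes ✓.

CD lower bound = 8, actual |A + B| = 16.


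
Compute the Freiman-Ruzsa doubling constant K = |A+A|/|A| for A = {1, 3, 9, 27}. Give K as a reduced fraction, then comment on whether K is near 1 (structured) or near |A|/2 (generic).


|A| = 4.
Compute A + A by enumerating all 16 pairs.
A + A = {2, 4, 6, 10, 12, 18, 28, 30, 36, 54}, so |A + A| = 10.
K = |A + A| / |A| = 10/4 = 5/2 ≈ 2.5000.
Reference: AP of size 4 gives K = 7/4 ≈ 1.7500; a fully generic set of size 4 gives K ≈ 2.5000.

|A| = 4, |A + A| = 10, K = 10/4 = 5/2.


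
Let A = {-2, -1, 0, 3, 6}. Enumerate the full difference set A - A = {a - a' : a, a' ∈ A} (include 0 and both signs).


A - A = {a - a' : a, a' ∈ A}.
Compute a - a' for each ordered pair (a, a'):
a = -2: -2--2=0, -2--1=-1, -2-0=-2, -2-3=-5, -2-6=-8
a = -1: -1--2=1, -1--1=0, -1-0=-1, -1-3=-4, -1-6=-7
a = 0: 0--2=2, 0--1=1, 0-0=0, 0-3=-3, 0-6=-6
a = 3: 3--2=5, 3--1=4, 3-0=3, 3-3=0, 3-6=-3
a = 6: 6--2=8, 6--1=7, 6-0=6, 6-3=3, 6-6=0
Collecting distinct values (and noting 0 appears from a-a):
A - A = {-8, -7, -6, -5, -4, -3, -2, -1, 0, 1, 2, 3, 4, 5, 6, 7, 8}
|A - A| = 17

A - A = {-8, -7, -6, -5, -4, -3, -2, -1, 0, 1, 2, 3, 4, 5, 6, 7, 8}


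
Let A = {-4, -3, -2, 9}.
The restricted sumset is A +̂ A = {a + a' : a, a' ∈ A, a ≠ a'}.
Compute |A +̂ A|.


Restricted sumset: A +̂ A = {a + a' : a ∈ A, a' ∈ A, a ≠ a'}.
Equivalently, take A + A and drop any sum 2a that is achievable ONLY as a + a for a ∈ A (i.e. sums representable only with equal summands).
Enumerate pairs (a, a') with a < a' (symmetric, so each unordered pair gives one sum; this covers all a ≠ a'):
  -4 + -3 = -7
  -4 + -2 = -6
  -4 + 9 = 5
  -3 + -2 = -5
  -3 + 9 = 6
  -2 + 9 = 7
Collected distinct sums: {-7, -6, -5, 5, 6, 7}
|A +̂ A| = 6
(Reference bound: |A +̂ A| ≥ 2|A| - 3 for |A| ≥ 2, with |A| = 4 giving ≥ 5.)

|A +̂ A| = 6


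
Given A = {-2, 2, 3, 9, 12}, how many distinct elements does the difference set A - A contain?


A - A = {a - a' : a, a' ∈ A}; |A| = 5.
Bounds: 2|A|-1 ≤ |A - A| ≤ |A|² - |A| + 1, i.e. 9 ≤ |A - A| ≤ 21.
Note: 0 ∈ A - A always (from a - a). The set is symmetric: if d ∈ A - A then -d ∈ A - A.
Enumerate nonzero differences d = a - a' with a > a' (then include -d):
Positive differences: {1, 3, 4, 5, 6, 7, 9, 10, 11, 14}
Full difference set: {0} ∪ (positive diffs) ∪ (negative diffs).
|A - A| = 1 + 2·10 = 21 (matches direct enumeration: 21).

|A - A| = 21


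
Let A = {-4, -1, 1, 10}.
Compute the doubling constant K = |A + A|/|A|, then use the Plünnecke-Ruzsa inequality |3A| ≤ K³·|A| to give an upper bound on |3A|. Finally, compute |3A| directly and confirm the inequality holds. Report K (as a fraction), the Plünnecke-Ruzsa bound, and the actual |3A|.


|A| = 4.
Step 1: Compute A + A by enumerating all 16 pairs.
A + A = {-8, -5, -3, -2, 0, 2, 6, 9, 11, 20}, so |A + A| = 10.
Step 2: Doubling constant K = |A + A|/|A| = 10/4 = 10/4 ≈ 2.5000.
Step 3: Plünnecke-Ruzsa gives |3A| ≤ K³·|A| = (2.5000)³ · 4 ≈ 62.5000.
Step 4: Compute 3A = A + A + A directly by enumerating all triples (a,b,c) ∈ A³; |3A| = 20.
Step 5: Check 20 ≤ 62.5000? Yes ✓.

K = 10/4, Plünnecke-Ruzsa bound K³|A| ≈ 62.5000, |3A| = 20, inequality holds.


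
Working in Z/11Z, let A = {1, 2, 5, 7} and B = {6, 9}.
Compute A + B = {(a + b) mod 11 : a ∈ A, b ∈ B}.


Work in Z/11Z: reduce every sum a + b modulo 11.
Enumerate all 8 pairs:
a = 1: 1+6=7, 1+9=10
a = 2: 2+6=8, 2+9=0
a = 5: 5+6=0, 5+9=3
a = 7: 7+6=2, 7+9=5
Distinct residues collected: {0, 2, 3, 5, 7, 8, 10}
|A + B| = 7 (out of 11 total residues).

A + B = {0, 2, 3, 5, 7, 8, 10}


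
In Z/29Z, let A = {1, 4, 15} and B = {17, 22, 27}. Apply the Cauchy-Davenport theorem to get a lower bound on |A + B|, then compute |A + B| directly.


Cauchy-Davenport: |A + B| ≥ min(p, |A| + |B| - 1) for A, B nonempty in Z/pZ.
|A| = 3, |B| = 3, p = 29.
CD lower bound = min(29, 3 + 3 - 1) = min(29, 5) = 5.
Compute A + B mod 29 directly:
a = 1: 1+17=18, 1+22=23, 1+27=28
a = 4: 4+17=21, 4+22=26, 4+27=2
a = 15: 15+17=3, 15+22=8, 15+27=13
A + B = {2, 3, 8, 13, 18, 21, 23, 26, 28}, so |A + B| = 9.
Verify: 9 ≥ 5? Yes ✓.

CD lower bound = 5, actual |A + B| = 9.


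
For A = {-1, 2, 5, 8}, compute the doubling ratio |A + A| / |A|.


|A| = 4.
Compute A + A by enumerating all 16 pairs.
A + A = {-2, 1, 4, 7, 10, 13, 16}, so |A + A| = 7.
K = |A + A| / |A| = 7/4 (already in lowest terms) ≈ 1.7500.
Reference: AP of size 4 gives K = 7/4 ≈ 1.7500; a fully generic set of size 4 gives K ≈ 2.5000.

|A| = 4, |A + A| = 7, K = 7/4.


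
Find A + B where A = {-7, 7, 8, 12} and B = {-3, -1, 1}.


A + B = {a + b : a ∈ A, b ∈ B}.
Enumerate all |A|·|B| = 4·3 = 12 pairs (a, b) and collect distinct sums.
a = -7: -7+-3=-10, -7+-1=-8, -7+1=-6
a = 7: 7+-3=4, 7+-1=6, 7+1=8
a = 8: 8+-3=5, 8+-1=7, 8+1=9
a = 12: 12+-3=9, 12+-1=11, 12+1=13
Collecting distinct sums: A + B = {-10, -8, -6, 4, 5, 6, 7, 8, 9, 11, 13}
|A + B| = 11

A + B = {-10, -8, -6, 4, 5, 6, 7, 8, 9, 11, 13}


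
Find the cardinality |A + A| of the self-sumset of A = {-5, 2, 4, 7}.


A + A = {a + a' : a, a' ∈ A}; |A| = 4.
General bounds: 2|A| - 1 ≤ |A + A| ≤ |A|(|A|+1)/2, i.e. 7 ≤ |A + A| ≤ 10.
Lower bound 2|A|-1 is attained iff A is an arithmetic progression.
Enumerate sums a + a' for a ≤ a' (symmetric, so this suffices):
a = -5: -5+-5=-10, -5+2=-3, -5+4=-1, -5+7=2
a = 2: 2+2=4, 2+4=6, 2+7=9
a = 4: 4+4=8, 4+7=11
a = 7: 7+7=14
Distinct sums: {-10, -3, -1, 2, 4, 6, 8, 9, 11, 14}
|A + A| = 10

|A + A| = 10


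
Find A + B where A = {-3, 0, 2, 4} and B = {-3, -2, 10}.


A + B = {a + b : a ∈ A, b ∈ B}.
Enumerate all |A|·|B| = 4·3 = 12 pairs (a, b) and collect distinct sums.
a = -3: -3+-3=-6, -3+-2=-5, -3+10=7
a = 0: 0+-3=-3, 0+-2=-2, 0+10=10
a = 2: 2+-3=-1, 2+-2=0, 2+10=12
a = 4: 4+-3=1, 4+-2=2, 4+10=14
Collecting distinct sums: A + B = {-6, -5, -3, -2, -1, 0, 1, 2, 7, 10, 12, 14}
|A + B| = 12

A + B = {-6, -5, -3, -2, -1, 0, 1, 2, 7, 10, 12, 14}


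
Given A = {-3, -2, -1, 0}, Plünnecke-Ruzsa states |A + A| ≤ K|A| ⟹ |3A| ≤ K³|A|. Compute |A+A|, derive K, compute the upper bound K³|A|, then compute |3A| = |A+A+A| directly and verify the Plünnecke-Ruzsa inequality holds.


|A| = 4.
Step 1: Compute A + A by enumerating all 16 pairs.
A + A = {-6, -5, -4, -3, -2, -1, 0}, so |A + A| = 7.
Step 2: Doubling constant K = |A + A|/|A| = 7/4 = 7/4 ≈ 1.7500.
Step 3: Plünnecke-Ruzsa gives |3A| ≤ K³·|A| = (1.7500)³ · 4 ≈ 21.4375.
Step 4: Compute 3A = A + A + A directly by enumerating all triples (a,b,c) ∈ A³; |3A| = 10.
Step 5: Check 10 ≤ 21.4375? Yes ✓.

K = 7/4, Plünnecke-Ruzsa bound K³|A| ≈ 21.4375, |3A| = 10, inequality holds.


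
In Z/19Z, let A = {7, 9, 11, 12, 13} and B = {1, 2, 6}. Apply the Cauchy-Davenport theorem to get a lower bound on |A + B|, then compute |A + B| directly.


Cauchy-Davenport: |A + B| ≥ min(p, |A| + |B| - 1) for A, B nonempty in Z/pZ.
|A| = 5, |B| = 3, p = 19.
CD lower bound = min(19, 5 + 3 - 1) = min(19, 7) = 7.
Compute A + B mod 19 directly:
a = 7: 7+1=8, 7+2=9, 7+6=13
a = 9: 9+1=10, 9+2=11, 9+6=15
a = 11: 11+1=12, 11+2=13, 11+6=17
a = 12: 12+1=13, 12+2=14, 12+6=18
a = 13: 13+1=14, 13+2=15, 13+6=0
A + B = {0, 8, 9, 10, 11, 12, 13, 14, 15, 17, 18}, so |A + B| = 11.
Verify: 11 ≥ 7? Yes ✓.

CD lower bound = 7, actual |A + B| = 11.


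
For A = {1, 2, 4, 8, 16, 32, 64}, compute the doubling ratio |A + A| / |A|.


|A| = 7.
Compute A + A by enumerating all 49 pairs.
A + A = {2, 3, 4, 5, 6, 8, 9, 10, 12, 16, 17, 18, 20, 24, 32, 33, 34, 36, 40, 48, 64, 65, 66, 68, 72, 80, 96, 128}, so |A + A| = 28.
K = |A + A| / |A| = 28/7 = 4/1 ≈ 4.0000.
Reference: AP of size 7 gives K = 13/7 ≈ 1.8571; a fully generic set of size 7 gives K ≈ 4.0000.

|A| = 7, |A + A| = 28, K = 28/7 = 4/1.


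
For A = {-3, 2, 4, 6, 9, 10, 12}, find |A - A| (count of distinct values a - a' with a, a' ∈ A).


A - A = {a - a' : a, a' ∈ A}; |A| = 7.
Bounds: 2|A|-1 ≤ |A - A| ≤ |A|² - |A| + 1, i.e. 13 ≤ |A - A| ≤ 43.
Note: 0 ∈ A - A always (from a - a). The set is symmetric: if d ∈ A - A then -d ∈ A - A.
Enumerate nonzero differences d = a - a' with a > a' (then include -d):
Positive differences: {1, 2, 3, 4, 5, 6, 7, 8, 9, 10, 12, 13, 15}
Full difference set: {0} ∪ (positive diffs) ∪ (negative diffs).
|A - A| = 1 + 2·13 = 27 (matches direct enumeration: 27).

|A - A| = 27


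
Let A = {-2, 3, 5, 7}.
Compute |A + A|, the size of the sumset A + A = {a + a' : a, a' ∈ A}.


A + A = {a + a' : a, a' ∈ A}; |A| = 4.
General bounds: 2|A| - 1 ≤ |A + A| ≤ |A|(|A|+1)/2, i.e. 7 ≤ |A + A| ≤ 10.
Lower bound 2|A|-1 is attained iff A is an arithmetic progression.
Enumerate sums a + a' for a ≤ a' (symmetric, so this suffices):
a = -2: -2+-2=-4, -2+3=1, -2+5=3, -2+7=5
a = 3: 3+3=6, 3+5=8, 3+7=10
a = 5: 5+5=10, 5+7=12
a = 7: 7+7=14
Distinct sums: {-4, 1, 3, 5, 6, 8, 10, 12, 14}
|A + A| = 9

|A + A| = 9


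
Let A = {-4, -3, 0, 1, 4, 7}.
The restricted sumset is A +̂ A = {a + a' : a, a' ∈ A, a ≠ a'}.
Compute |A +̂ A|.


Restricted sumset: A +̂ A = {a + a' : a ∈ A, a' ∈ A, a ≠ a'}.
Equivalently, take A + A and drop any sum 2a that is achievable ONLY as a + a for a ∈ A (i.e. sums representable only with equal summands).
Enumerate pairs (a, a') with a < a' (symmetric, so each unordered pair gives one sum; this covers all a ≠ a'):
  -4 + -3 = -7
  -4 + 0 = -4
  -4 + 1 = -3
  -4 + 4 = 0
  -4 + 7 = 3
  -3 + 0 = -3
  -3 + 1 = -2
  -3 + 4 = 1
  -3 + 7 = 4
  0 + 1 = 1
  0 + 4 = 4
  0 + 7 = 7
  1 + 4 = 5
  1 + 7 = 8
  4 + 7 = 11
Collected distinct sums: {-7, -4, -3, -2, 0, 1, 3, 4, 5, 7, 8, 11}
|A +̂ A| = 12
(Reference bound: |A +̂ A| ≥ 2|A| - 3 for |A| ≥ 2, with |A| = 6 giving ≥ 9.)

|A +̂ A| = 12


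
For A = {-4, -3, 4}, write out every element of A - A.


A - A = {a - a' : a, a' ∈ A}.
Compute a - a' for each ordered pair (a, a'):
a = -4: -4--4=0, -4--3=-1, -4-4=-8
a = -3: -3--4=1, -3--3=0, -3-4=-7
a = 4: 4--4=8, 4--3=7, 4-4=0
Collecting distinct values (and noting 0 appears from a-a):
A - A = {-8, -7, -1, 0, 1, 7, 8}
|A - A| = 7

A - A = {-8, -7, -1, 0, 1, 7, 8}


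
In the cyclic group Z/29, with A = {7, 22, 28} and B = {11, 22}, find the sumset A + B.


Work in Z/29Z: reduce every sum a + b modulo 29.
Enumerate all 6 pairs:
a = 7: 7+11=18, 7+22=0
a = 22: 22+11=4, 22+22=15
a = 28: 28+11=10, 28+22=21
Distinct residues collected: {0, 4, 10, 15, 18, 21}
|A + B| = 6 (out of 29 total residues).

A + B = {0, 4, 10, 15, 18, 21}


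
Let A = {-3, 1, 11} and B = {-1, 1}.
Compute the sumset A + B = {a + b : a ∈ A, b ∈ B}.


A + B = {a + b : a ∈ A, b ∈ B}.
Enumerate all |A|·|B| = 3·2 = 6 pairs (a, b) and collect distinct sums.
a = -3: -3+-1=-4, -3+1=-2
a = 1: 1+-1=0, 1+1=2
a = 11: 11+-1=10, 11+1=12
Collecting distinct sums: A + B = {-4, -2, 0, 2, 10, 12}
|A + B| = 6

A + B = {-4, -2, 0, 2, 10, 12}


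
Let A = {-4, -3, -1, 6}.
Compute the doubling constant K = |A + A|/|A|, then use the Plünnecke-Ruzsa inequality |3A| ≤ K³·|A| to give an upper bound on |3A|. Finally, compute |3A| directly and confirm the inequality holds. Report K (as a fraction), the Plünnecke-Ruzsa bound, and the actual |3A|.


|A| = 4.
Step 1: Compute A + A by enumerating all 16 pairs.
A + A = {-8, -7, -6, -5, -4, -2, 2, 3, 5, 12}, so |A + A| = 10.
Step 2: Doubling constant K = |A + A|/|A| = 10/4 = 10/4 ≈ 2.5000.
Step 3: Plünnecke-Ruzsa gives |3A| ≤ K³·|A| = (2.5000)³ · 4 ≈ 62.5000.
Step 4: Compute 3A = A + A + A directly by enumerating all triples (a,b,c) ∈ A³; |3A| = 19.
Step 5: Check 19 ≤ 62.5000? Yes ✓.

K = 10/4, Plünnecke-Ruzsa bound K³|A| ≈ 62.5000, |3A| = 19, inequality holds.


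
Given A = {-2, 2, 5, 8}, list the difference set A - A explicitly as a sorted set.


A - A = {a - a' : a, a' ∈ A}.
Compute a - a' for each ordered pair (a, a'):
a = -2: -2--2=0, -2-2=-4, -2-5=-7, -2-8=-10
a = 2: 2--2=4, 2-2=0, 2-5=-3, 2-8=-6
a = 5: 5--2=7, 5-2=3, 5-5=0, 5-8=-3
a = 8: 8--2=10, 8-2=6, 8-5=3, 8-8=0
Collecting distinct values (and noting 0 appears from a-a):
A - A = {-10, -7, -6, -4, -3, 0, 3, 4, 6, 7, 10}
|A - A| = 11

A - A = {-10, -7, -6, -4, -3, 0, 3, 4, 6, 7, 10}


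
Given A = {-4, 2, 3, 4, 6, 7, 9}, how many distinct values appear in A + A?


A + A = {a + a' : a, a' ∈ A}; |A| = 7.
General bounds: 2|A| - 1 ≤ |A + A| ≤ |A|(|A|+1)/2, i.e. 13 ≤ |A + A| ≤ 28.
Lower bound 2|A|-1 is attained iff A is an arithmetic progression.
Enumerate sums a + a' for a ≤ a' (symmetric, so this suffices):
a = -4: -4+-4=-8, -4+2=-2, -4+3=-1, -4+4=0, -4+6=2, -4+7=3, -4+9=5
a = 2: 2+2=4, 2+3=5, 2+4=6, 2+6=8, 2+7=9, 2+9=11
a = 3: 3+3=6, 3+4=7, 3+6=9, 3+7=10, 3+9=12
a = 4: 4+4=8, 4+6=10, 4+7=11, 4+9=13
a = 6: 6+6=12, 6+7=13, 6+9=15
a = 7: 7+7=14, 7+9=16
a = 9: 9+9=18
Distinct sums: {-8, -2, -1, 0, 2, 3, 4, 5, 6, 7, 8, 9, 10, 11, 12, 13, 14, 15, 16, 18}
|A + A| = 20

|A + A| = 20


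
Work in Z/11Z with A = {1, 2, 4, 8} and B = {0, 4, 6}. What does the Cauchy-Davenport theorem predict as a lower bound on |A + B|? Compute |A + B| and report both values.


Cauchy-Davenport: |A + B| ≥ min(p, |A| + |B| - 1) for A, B nonempty in Z/pZ.
|A| = 4, |B| = 3, p = 11.
CD lower bound = min(11, 4 + 3 - 1) = min(11, 6) = 6.
Compute A + B mod 11 directly:
a = 1: 1+0=1, 1+4=5, 1+6=7
a = 2: 2+0=2, 2+4=6, 2+6=8
a = 4: 4+0=4, 4+4=8, 4+6=10
a = 8: 8+0=8, 8+4=1, 8+6=3
A + B = {1, 2, 3, 4, 5, 6, 7, 8, 10}, so |A + B| = 9.
Verify: 9 ≥ 6? Yes ✓.

CD lower bound = 6, actual |A + B| = 9.


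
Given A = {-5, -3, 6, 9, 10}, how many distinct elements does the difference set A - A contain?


A - A = {a - a' : a, a' ∈ A}; |A| = 5.
Bounds: 2|A|-1 ≤ |A - A| ≤ |A|² - |A| + 1, i.e. 9 ≤ |A - A| ≤ 21.
Note: 0 ∈ A - A always (from a - a). The set is symmetric: if d ∈ A - A then -d ∈ A - A.
Enumerate nonzero differences d = a - a' with a > a' (then include -d):
Positive differences: {1, 2, 3, 4, 9, 11, 12, 13, 14, 15}
Full difference set: {0} ∪ (positive diffs) ∪ (negative diffs).
|A - A| = 1 + 2·10 = 21 (matches direct enumeration: 21).

|A - A| = 21


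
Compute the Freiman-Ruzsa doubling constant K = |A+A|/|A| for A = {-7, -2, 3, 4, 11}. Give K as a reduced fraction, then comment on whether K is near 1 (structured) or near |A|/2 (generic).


|A| = 5.
Compute A + A by enumerating all 25 pairs.
A + A = {-14, -9, -4, -3, 1, 2, 4, 6, 7, 8, 9, 14, 15, 22}, so |A + A| = 14.
K = |A + A| / |A| = 14/5 (already in lowest terms) ≈ 2.8000.
Reference: AP of size 5 gives K = 9/5 ≈ 1.8000; a fully generic set of size 5 gives K ≈ 3.0000.

|A| = 5, |A + A| = 14, K = 14/5.


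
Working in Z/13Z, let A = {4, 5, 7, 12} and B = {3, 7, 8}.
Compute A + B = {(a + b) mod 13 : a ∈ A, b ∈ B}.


Work in Z/13Z: reduce every sum a + b modulo 13.
Enumerate all 12 pairs:
a = 4: 4+3=7, 4+7=11, 4+8=12
a = 5: 5+3=8, 5+7=12, 5+8=0
a = 7: 7+3=10, 7+7=1, 7+8=2
a = 12: 12+3=2, 12+7=6, 12+8=7
Distinct residues collected: {0, 1, 2, 6, 7, 8, 10, 11, 12}
|A + B| = 9 (out of 13 total residues).

A + B = {0, 1, 2, 6, 7, 8, 10, 11, 12}


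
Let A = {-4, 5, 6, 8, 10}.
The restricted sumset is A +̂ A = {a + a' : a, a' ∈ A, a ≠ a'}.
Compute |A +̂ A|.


Restricted sumset: A +̂ A = {a + a' : a ∈ A, a' ∈ A, a ≠ a'}.
Equivalently, take A + A and drop any sum 2a that is achievable ONLY as a + a for a ∈ A (i.e. sums representable only with equal summands).
Enumerate pairs (a, a') with a < a' (symmetric, so each unordered pair gives one sum; this covers all a ≠ a'):
  -4 + 5 = 1
  -4 + 6 = 2
  -4 + 8 = 4
  -4 + 10 = 6
  5 + 6 = 11
  5 + 8 = 13
  5 + 10 = 15
  6 + 8 = 14
  6 + 10 = 16
  8 + 10 = 18
Collected distinct sums: {1, 2, 4, 6, 11, 13, 14, 15, 16, 18}
|A +̂ A| = 10
(Reference bound: |A +̂ A| ≥ 2|A| - 3 for |A| ≥ 2, with |A| = 5 giving ≥ 7.)

|A +̂ A| = 10


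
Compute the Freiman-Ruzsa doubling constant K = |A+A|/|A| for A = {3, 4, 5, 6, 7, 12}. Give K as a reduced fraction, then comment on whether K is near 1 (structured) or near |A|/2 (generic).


|A| = 6.
Compute A + A by enumerating all 36 pairs.
A + A = {6, 7, 8, 9, 10, 11, 12, 13, 14, 15, 16, 17, 18, 19, 24}, so |A + A| = 15.
K = |A + A| / |A| = 15/6 = 5/2 ≈ 2.5000.
Reference: AP of size 6 gives K = 11/6 ≈ 1.8333; a fully generic set of size 6 gives K ≈ 3.5000.

|A| = 6, |A + A| = 15, K = 15/6 = 5/2.


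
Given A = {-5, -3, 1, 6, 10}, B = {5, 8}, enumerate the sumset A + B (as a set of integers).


A + B = {a + b : a ∈ A, b ∈ B}.
Enumerate all |A|·|B| = 5·2 = 10 pairs (a, b) and collect distinct sums.
a = -5: -5+5=0, -5+8=3
a = -3: -3+5=2, -3+8=5
a = 1: 1+5=6, 1+8=9
a = 6: 6+5=11, 6+8=14
a = 10: 10+5=15, 10+8=18
Collecting distinct sums: A + B = {0, 2, 3, 5, 6, 9, 11, 14, 15, 18}
|A + B| = 10

A + B = {0, 2, 3, 5, 6, 9, 11, 14, 15, 18}


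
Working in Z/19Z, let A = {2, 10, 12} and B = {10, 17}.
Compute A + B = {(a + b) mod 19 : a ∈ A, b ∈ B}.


Work in Z/19Z: reduce every sum a + b modulo 19.
Enumerate all 6 pairs:
a = 2: 2+10=12, 2+17=0
a = 10: 10+10=1, 10+17=8
a = 12: 12+10=3, 12+17=10
Distinct residues collected: {0, 1, 3, 8, 10, 12}
|A + B| = 6 (out of 19 total residues).

A + B = {0, 1, 3, 8, 10, 12}


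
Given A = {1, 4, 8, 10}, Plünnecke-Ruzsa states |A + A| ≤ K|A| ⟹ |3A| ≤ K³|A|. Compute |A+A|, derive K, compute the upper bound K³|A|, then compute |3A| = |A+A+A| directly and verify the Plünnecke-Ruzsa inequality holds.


|A| = 4.
Step 1: Compute A + A by enumerating all 16 pairs.
A + A = {2, 5, 8, 9, 11, 12, 14, 16, 18, 20}, so |A + A| = 10.
Step 2: Doubling constant K = |A + A|/|A| = 10/4 = 10/4 ≈ 2.5000.
Step 3: Plünnecke-Ruzsa gives |3A| ≤ K³·|A| = (2.5000)³ · 4 ≈ 62.5000.
Step 4: Compute 3A = A + A + A directly by enumerating all triples (a,b,c) ∈ A³; |3A| = 18.
Step 5: Check 18 ≤ 62.5000? Yes ✓.

K = 10/4, Plünnecke-Ruzsa bound K³|A| ≈ 62.5000, |3A| = 18, inequality holds.


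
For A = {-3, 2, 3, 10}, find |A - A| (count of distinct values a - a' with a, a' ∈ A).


A - A = {a - a' : a, a' ∈ A}; |A| = 4.
Bounds: 2|A|-1 ≤ |A - A| ≤ |A|² - |A| + 1, i.e. 7 ≤ |A - A| ≤ 13.
Note: 0 ∈ A - A always (from a - a). The set is symmetric: if d ∈ A - A then -d ∈ A - A.
Enumerate nonzero differences d = a - a' with a > a' (then include -d):
Positive differences: {1, 5, 6, 7, 8, 13}
Full difference set: {0} ∪ (positive diffs) ∪ (negative diffs).
|A - A| = 1 + 2·6 = 13 (matches direct enumeration: 13).

|A - A| = 13


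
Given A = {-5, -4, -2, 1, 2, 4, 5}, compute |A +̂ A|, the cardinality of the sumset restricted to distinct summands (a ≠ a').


Restricted sumset: A +̂ A = {a + a' : a ∈ A, a' ∈ A, a ≠ a'}.
Equivalently, take A + A and drop any sum 2a that is achievable ONLY as a + a for a ∈ A (i.e. sums representable only with equal summands).
Enumerate pairs (a, a') with a < a' (symmetric, so each unordered pair gives one sum; this covers all a ≠ a'):
  -5 + -4 = -9
  -5 + -2 = -7
  -5 + 1 = -4
  -5 + 2 = -3
  -5 + 4 = -1
  -5 + 5 = 0
  -4 + -2 = -6
  -4 + 1 = -3
  -4 + 2 = -2
  -4 + 4 = 0
  -4 + 5 = 1
  -2 + 1 = -1
  -2 + 2 = 0
  -2 + 4 = 2
  -2 + 5 = 3
  1 + 2 = 3
  1 + 4 = 5
  1 + 5 = 6
  2 + 4 = 6
  2 + 5 = 7
  4 + 5 = 9
Collected distinct sums: {-9, -7, -6, -4, -3, -2, -1, 0, 1, 2, 3, 5, 6, 7, 9}
|A +̂ A| = 15
(Reference bound: |A +̂ A| ≥ 2|A| - 3 for |A| ≥ 2, with |A| = 7 giving ≥ 11.)

|A +̂ A| = 15


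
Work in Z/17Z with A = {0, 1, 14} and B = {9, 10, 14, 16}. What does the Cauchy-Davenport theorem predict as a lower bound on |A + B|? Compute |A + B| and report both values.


Cauchy-Davenport: |A + B| ≥ min(p, |A| + |B| - 1) for A, B nonempty in Z/pZ.
|A| = 3, |B| = 4, p = 17.
CD lower bound = min(17, 3 + 4 - 1) = min(17, 6) = 6.
Compute A + B mod 17 directly:
a = 0: 0+9=9, 0+10=10, 0+14=14, 0+16=16
a = 1: 1+9=10, 1+10=11, 1+14=15, 1+16=0
a = 14: 14+9=6, 14+10=7, 14+14=11, 14+16=13
A + B = {0, 6, 7, 9, 10, 11, 13, 14, 15, 16}, so |A + B| = 10.
Verify: 10 ≥ 6? Yes ✓.

CD lower bound = 6, actual |A + B| = 10.


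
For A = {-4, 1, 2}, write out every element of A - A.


A - A = {a - a' : a, a' ∈ A}.
Compute a - a' for each ordered pair (a, a'):
a = -4: -4--4=0, -4-1=-5, -4-2=-6
a = 1: 1--4=5, 1-1=0, 1-2=-1
a = 2: 2--4=6, 2-1=1, 2-2=0
Collecting distinct values (and noting 0 appears from a-a):
A - A = {-6, -5, -1, 0, 1, 5, 6}
|A - A| = 7

A - A = {-6, -5, -1, 0, 1, 5, 6}


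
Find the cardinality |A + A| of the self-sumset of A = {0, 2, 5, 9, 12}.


A + A = {a + a' : a, a' ∈ A}; |A| = 5.
General bounds: 2|A| - 1 ≤ |A + A| ≤ |A|(|A|+1)/2, i.e. 9 ≤ |A + A| ≤ 15.
Lower bound 2|A|-1 is attained iff A is an arithmetic progression.
Enumerate sums a + a' for a ≤ a' (symmetric, so this suffices):
a = 0: 0+0=0, 0+2=2, 0+5=5, 0+9=9, 0+12=12
a = 2: 2+2=4, 2+5=7, 2+9=11, 2+12=14
a = 5: 5+5=10, 5+9=14, 5+12=17
a = 9: 9+9=18, 9+12=21
a = 12: 12+12=24
Distinct sums: {0, 2, 4, 5, 7, 9, 10, 11, 12, 14, 17, 18, 21, 24}
|A + A| = 14

|A + A| = 14


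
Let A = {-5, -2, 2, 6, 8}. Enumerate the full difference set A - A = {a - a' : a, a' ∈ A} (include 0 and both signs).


A - A = {a - a' : a, a' ∈ A}.
Compute a - a' for each ordered pair (a, a'):
a = -5: -5--5=0, -5--2=-3, -5-2=-7, -5-6=-11, -5-8=-13
a = -2: -2--5=3, -2--2=0, -2-2=-4, -2-6=-8, -2-8=-10
a = 2: 2--5=7, 2--2=4, 2-2=0, 2-6=-4, 2-8=-6
a = 6: 6--5=11, 6--2=8, 6-2=4, 6-6=0, 6-8=-2
a = 8: 8--5=13, 8--2=10, 8-2=6, 8-6=2, 8-8=0
Collecting distinct values (and noting 0 appears from a-a):
A - A = {-13, -11, -10, -8, -7, -6, -4, -3, -2, 0, 2, 3, 4, 6, 7, 8, 10, 11, 13}
|A - A| = 19

A - A = {-13, -11, -10, -8, -7, -6, -4, -3, -2, 0, 2, 3, 4, 6, 7, 8, 10, 11, 13}


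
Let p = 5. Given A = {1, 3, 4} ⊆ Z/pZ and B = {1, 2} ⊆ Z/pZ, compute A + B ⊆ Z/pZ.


Work in Z/5Z: reduce every sum a + b modulo 5.
Enumerate all 6 pairs:
a = 1: 1+1=2, 1+2=3
a = 3: 3+1=4, 3+2=0
a = 4: 4+1=0, 4+2=1
Distinct residues collected: {0, 1, 2, 3, 4}
|A + B| = 5 (out of 5 total residues).

A + B = {0, 1, 2, 3, 4}


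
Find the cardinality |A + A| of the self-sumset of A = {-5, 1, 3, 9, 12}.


A + A = {a + a' : a, a' ∈ A}; |A| = 5.
General bounds: 2|A| - 1 ≤ |A + A| ≤ |A|(|A|+1)/2, i.e. 9 ≤ |A + A| ≤ 15.
Lower bound 2|A|-1 is attained iff A is an arithmetic progression.
Enumerate sums a + a' for a ≤ a' (symmetric, so this suffices):
a = -5: -5+-5=-10, -5+1=-4, -5+3=-2, -5+9=4, -5+12=7
a = 1: 1+1=2, 1+3=4, 1+9=10, 1+12=13
a = 3: 3+3=6, 3+9=12, 3+12=15
a = 9: 9+9=18, 9+12=21
a = 12: 12+12=24
Distinct sums: {-10, -4, -2, 2, 4, 6, 7, 10, 12, 13, 15, 18, 21, 24}
|A + A| = 14

|A + A| = 14


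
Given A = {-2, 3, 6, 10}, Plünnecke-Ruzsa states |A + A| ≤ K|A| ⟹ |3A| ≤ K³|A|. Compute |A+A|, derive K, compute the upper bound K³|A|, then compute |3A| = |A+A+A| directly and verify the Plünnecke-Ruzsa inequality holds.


|A| = 4.
Step 1: Compute A + A by enumerating all 16 pairs.
A + A = {-4, 1, 4, 6, 8, 9, 12, 13, 16, 20}, so |A + A| = 10.
Step 2: Doubling constant K = |A + A|/|A| = 10/4 = 10/4 ≈ 2.5000.
Step 3: Plünnecke-Ruzsa gives |3A| ≤ K³·|A| = (2.5000)³ · 4 ≈ 62.5000.
Step 4: Compute 3A = A + A + A directly by enumerating all triples (a,b,c) ∈ A³; |3A| = 19.
Step 5: Check 19 ≤ 62.5000? Yes ✓.

K = 10/4, Plünnecke-Ruzsa bound K³|A| ≈ 62.5000, |3A| = 19, inequality holds.


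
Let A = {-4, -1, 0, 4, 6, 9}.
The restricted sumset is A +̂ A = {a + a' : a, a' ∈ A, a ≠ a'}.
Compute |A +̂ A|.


Restricted sumset: A +̂ A = {a + a' : a ∈ A, a' ∈ A, a ≠ a'}.
Equivalently, take A + A and drop any sum 2a that is achievable ONLY as a + a for a ∈ A (i.e. sums representable only with equal summands).
Enumerate pairs (a, a') with a < a' (symmetric, so each unordered pair gives one sum; this covers all a ≠ a'):
  -4 + -1 = -5
  -4 + 0 = -4
  -4 + 4 = 0
  -4 + 6 = 2
  -4 + 9 = 5
  -1 + 0 = -1
  -1 + 4 = 3
  -1 + 6 = 5
  -1 + 9 = 8
  0 + 4 = 4
  0 + 6 = 6
  0 + 9 = 9
  4 + 6 = 10
  4 + 9 = 13
  6 + 9 = 15
Collected distinct sums: {-5, -4, -1, 0, 2, 3, 4, 5, 6, 8, 9, 10, 13, 15}
|A +̂ A| = 14
(Reference bound: |A +̂ A| ≥ 2|A| - 3 for |A| ≥ 2, with |A| = 6 giving ≥ 9.)

|A +̂ A| = 14


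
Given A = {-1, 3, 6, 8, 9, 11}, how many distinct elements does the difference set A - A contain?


A - A = {a - a' : a, a' ∈ A}; |A| = 6.
Bounds: 2|A|-1 ≤ |A - A| ≤ |A|² - |A| + 1, i.e. 11 ≤ |A - A| ≤ 31.
Note: 0 ∈ A - A always (from a - a). The set is symmetric: if d ∈ A - A then -d ∈ A - A.
Enumerate nonzero differences d = a - a' with a > a' (then include -d):
Positive differences: {1, 2, 3, 4, 5, 6, 7, 8, 9, 10, 12}
Full difference set: {0} ∪ (positive diffs) ∪ (negative diffs).
|A - A| = 1 + 2·11 = 23 (matches direct enumeration: 23).

|A - A| = 23


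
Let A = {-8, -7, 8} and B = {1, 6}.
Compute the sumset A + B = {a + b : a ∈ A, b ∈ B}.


A + B = {a + b : a ∈ A, b ∈ B}.
Enumerate all |A|·|B| = 3·2 = 6 pairs (a, b) and collect distinct sums.
a = -8: -8+1=-7, -8+6=-2
a = -7: -7+1=-6, -7+6=-1
a = 8: 8+1=9, 8+6=14
Collecting distinct sums: A + B = {-7, -6, -2, -1, 9, 14}
|A + B| = 6

A + B = {-7, -6, -2, -1, 9, 14}


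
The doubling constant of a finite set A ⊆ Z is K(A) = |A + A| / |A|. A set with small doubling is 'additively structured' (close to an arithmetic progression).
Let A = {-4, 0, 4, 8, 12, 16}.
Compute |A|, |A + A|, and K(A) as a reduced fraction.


|A| = 6.
Compute A + A by enumerating all 36 pairs.
A + A = {-8, -4, 0, 4, 8, 12, 16, 20, 24, 28, 32}, so |A + A| = 11.
K = |A + A| / |A| = 11/6 (already in lowest terms) ≈ 1.8333.
Reference: AP of size 6 gives K = 11/6 ≈ 1.8333; a fully generic set of size 6 gives K ≈ 3.5000.

|A| = 6, |A + A| = 11, K = 11/6.


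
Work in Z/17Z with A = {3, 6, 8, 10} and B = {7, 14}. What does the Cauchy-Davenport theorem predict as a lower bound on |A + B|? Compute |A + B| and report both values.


Cauchy-Davenport: |A + B| ≥ min(p, |A| + |B| - 1) for A, B nonempty in Z/pZ.
|A| = 4, |B| = 2, p = 17.
CD lower bound = min(17, 4 + 2 - 1) = min(17, 5) = 5.
Compute A + B mod 17 directly:
a = 3: 3+7=10, 3+14=0
a = 6: 6+7=13, 6+14=3
a = 8: 8+7=15, 8+14=5
a = 10: 10+7=0, 10+14=7
A + B = {0, 3, 5, 7, 10, 13, 15}, so |A + B| = 7.
Verify: 7 ≥ 5? Yes ✓.

CD lower bound = 5, actual |A + B| = 7.


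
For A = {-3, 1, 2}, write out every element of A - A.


A - A = {a - a' : a, a' ∈ A}.
Compute a - a' for each ordered pair (a, a'):
a = -3: -3--3=0, -3-1=-4, -3-2=-5
a = 1: 1--3=4, 1-1=0, 1-2=-1
a = 2: 2--3=5, 2-1=1, 2-2=0
Collecting distinct values (and noting 0 appears from a-a):
A - A = {-5, -4, -1, 0, 1, 4, 5}
|A - A| = 7

A - A = {-5, -4, -1, 0, 1, 4, 5}


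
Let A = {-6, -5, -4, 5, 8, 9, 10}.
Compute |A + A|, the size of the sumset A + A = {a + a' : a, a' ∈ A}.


A + A = {a + a' : a, a' ∈ A}; |A| = 7.
General bounds: 2|A| - 1 ≤ |A + A| ≤ |A|(|A|+1)/2, i.e. 13 ≤ |A + A| ≤ 28.
Lower bound 2|A|-1 is attained iff A is an arithmetic progression.
Enumerate sums a + a' for a ≤ a' (symmetric, so this suffices):
a = -6: -6+-6=-12, -6+-5=-11, -6+-4=-10, -6+5=-1, -6+8=2, -6+9=3, -6+10=4
a = -5: -5+-5=-10, -5+-4=-9, -5+5=0, -5+8=3, -5+9=4, -5+10=5
a = -4: -4+-4=-8, -4+5=1, -4+8=4, -4+9=5, -4+10=6
a = 5: 5+5=10, 5+8=13, 5+9=14, 5+10=15
a = 8: 8+8=16, 8+9=17, 8+10=18
a = 9: 9+9=18, 9+10=19
a = 10: 10+10=20
Distinct sums: {-12, -11, -10, -9, -8, -1, 0, 1, 2, 3, 4, 5, 6, 10, 13, 14, 15, 16, 17, 18, 19, 20}
|A + A| = 22

|A + A| = 22


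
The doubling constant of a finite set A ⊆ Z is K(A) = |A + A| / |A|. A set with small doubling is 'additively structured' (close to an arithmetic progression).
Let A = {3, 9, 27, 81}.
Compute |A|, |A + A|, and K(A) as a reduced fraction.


|A| = 4.
Compute A + A by enumerating all 16 pairs.
A + A = {6, 12, 18, 30, 36, 54, 84, 90, 108, 162}, so |A + A| = 10.
K = |A + A| / |A| = 10/4 = 5/2 ≈ 2.5000.
Reference: AP of size 4 gives K = 7/4 ≈ 1.7500; a fully generic set of size 4 gives K ≈ 2.5000.

|A| = 4, |A + A| = 10, K = 10/4 = 5/2.


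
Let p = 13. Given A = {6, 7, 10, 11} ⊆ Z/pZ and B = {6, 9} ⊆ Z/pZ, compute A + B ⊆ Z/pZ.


Work in Z/13Z: reduce every sum a + b modulo 13.
Enumerate all 8 pairs:
a = 6: 6+6=12, 6+9=2
a = 7: 7+6=0, 7+9=3
a = 10: 10+6=3, 10+9=6
a = 11: 11+6=4, 11+9=7
Distinct residues collected: {0, 2, 3, 4, 6, 7, 12}
|A + B| = 7 (out of 13 total residues).

A + B = {0, 2, 3, 4, 6, 7, 12}
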